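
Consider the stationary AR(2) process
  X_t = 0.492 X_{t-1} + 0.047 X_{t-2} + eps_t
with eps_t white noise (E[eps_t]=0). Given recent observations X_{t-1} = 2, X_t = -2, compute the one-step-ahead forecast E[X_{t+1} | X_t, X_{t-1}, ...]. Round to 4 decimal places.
E[X_{t+1} \mid \mathcal F_t] = -0.8900

For an AR(p) model X_t = c + sum_i phi_i X_{t-i} + eps_t, the
one-step-ahead conditional mean is
  E[X_{t+1} | X_t, ...] = c + sum_i phi_i X_{t+1-i}.
Substitute known values:
  E[X_{t+1} | ...] = (0.492) * (-2) + (0.047) * (2)
                   = -0.8900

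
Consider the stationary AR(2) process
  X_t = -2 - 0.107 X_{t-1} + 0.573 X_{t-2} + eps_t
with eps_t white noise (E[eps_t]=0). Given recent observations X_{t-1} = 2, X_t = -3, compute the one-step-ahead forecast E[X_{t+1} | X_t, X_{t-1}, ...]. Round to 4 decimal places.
E[X_{t+1} \mid \mathcal F_t] = -0.5330

For an AR(p) model X_t = c + sum_i phi_i X_{t-i} + eps_t, the
one-step-ahead conditional mean is
  E[X_{t+1} | X_t, ...] = c + sum_i phi_i X_{t+1-i}.
Substitute known values:
  E[X_{t+1} | ...] = -2 + (-0.107) * (-3) + (0.573) * (2)
                   = -0.5330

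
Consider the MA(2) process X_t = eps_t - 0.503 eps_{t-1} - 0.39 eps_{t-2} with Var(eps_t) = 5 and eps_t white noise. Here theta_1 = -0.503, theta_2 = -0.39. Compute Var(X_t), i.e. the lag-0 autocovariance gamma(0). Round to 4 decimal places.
\gamma(0) = 7.0255

For an MA(q) process X_t = eps_t + sum_i theta_i eps_{t-i} with
Var(eps_t) = sigma^2, the variance is
  gamma(0) = sigma^2 * (1 + sum_i theta_i^2).
  sum_i theta_i^2 = (-0.503)^2 + (-0.39)^2 = 0.253009 + 0.1521 = 0.405109.
  gamma(0) = 5 * (1 + 0.405109) = 5 * 1.405109 = 7.025545, which rounds to 7.0255.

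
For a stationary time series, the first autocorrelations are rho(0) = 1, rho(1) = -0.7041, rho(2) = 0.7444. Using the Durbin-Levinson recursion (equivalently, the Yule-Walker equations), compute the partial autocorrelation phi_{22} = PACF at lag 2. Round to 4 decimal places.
\phi_{22} = 0.4931

The PACF at lag k is phi_{kk}, the last component of the solution
to the Yule-Walker system G_k phi = r_k where
  (G_k)_{ij} = rho(|i - j|), (r_k)_i = rho(i), i,j = 1..k.
Equivalently, Durbin-Levinson gives phi_{kk} iteratively:
  phi_{11} = rho(1)
  phi_{kk} = [rho(k) - sum_{j=1..k-1} phi_{k-1,j} rho(k-j)]
            / [1 - sum_{j=1..k-1} phi_{k-1,j} rho(j)],
  phi_{k,j} = phi_{k-1,j} - phi_{kk} phi_{k-1,k-j},  j = 1..k-1.
Step k = 1:
  phi_11 = rho(1) = -0.7041.
Step k = 2:
  phi_22 = [rho(2) - phi_11 rho(1)] / [1 - phi_11 rho(1)] = [0.7444 - (-0.7041)(-0.7041)] / [1 - (-0.7041)(-0.7041)]
         = 0.24864319 / 0.50424319 = 0.4931.
Therefore phi_{22} = 0.4931.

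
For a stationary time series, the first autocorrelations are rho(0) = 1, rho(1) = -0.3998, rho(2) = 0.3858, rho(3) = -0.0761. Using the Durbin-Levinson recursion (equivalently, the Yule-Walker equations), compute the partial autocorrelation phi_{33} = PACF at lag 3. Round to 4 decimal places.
\phi_{33} = 0.1850

The PACF at lag k is phi_{kk}, the last component of the solution
to the Yule-Walker system G_k phi = r_k where
  (G_k)_{ij} = rho(|i - j|), (r_k)_i = rho(i), i,j = 1..k.
Equivalently, Durbin-Levinson gives phi_{kk} iteratively:
  phi_{11} = rho(1)
  phi_{kk} = [rho(k) - sum_{j=1..k-1} phi_{k-1,j} rho(k-j)]
            / [1 - sum_{j=1..k-1} phi_{k-1,j} rho(j)],
  phi_{k,j} = phi_{k-1,j} - phi_{kk} phi_{k-1,k-j},  j = 1..k-1.
Step k = 1:
  phi_11 = rho(1) = -0.3998.
Step k = 2:
  phi_22 = [rho(2) - phi_11 rho(1)] / [1 - phi_11 rho(1)] = [0.3858 - (-0.3998)(-0.3998)] / [1 - (-0.3998)(-0.3998)]
         = 0.22595996 / 0.84015996 = 0.268949.
  Update: phi_21 = phi_11 - phi_22 phi_11 = -0.3998 - (0.268949)(-0.3998) = -0.292274.
Step k = 3:
  phi_33 = [rho(3) - phi_21 rho(2) - phi_22 rho(1)] / [1 - phi_21 rho(1) - phi_22 rho(2)]
    numerator   = -0.0761 - (-0.292274)(0.3858) - (0.268949)(-0.3998) = 0.14418513
    denominator = 1 - (-0.292274)(-0.3998) - (0.268949)(0.3858) = 0.77938831
  phi_33 = 0.14418513 / 0.77938831 = 0.185.
Therefore phi_{33} = 0.1850.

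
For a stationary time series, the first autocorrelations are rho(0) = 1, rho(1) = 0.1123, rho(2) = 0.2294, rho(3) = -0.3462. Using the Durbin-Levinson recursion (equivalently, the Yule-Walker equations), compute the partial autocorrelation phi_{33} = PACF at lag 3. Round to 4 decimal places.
\phi_{33} = -0.4160

The PACF at lag k is phi_{kk}, the last component of the solution
to the Yule-Walker system G_k phi = r_k where
  (G_k)_{ij} = rho(|i - j|), (r_k)_i = rho(i), i,j = 1..k.
Equivalently, Durbin-Levinson gives phi_{kk} iteratively:
  phi_{11} = rho(1)
  phi_{kk} = [rho(k) - sum_{j=1..k-1} phi_{k-1,j} rho(k-j)]
            / [1 - sum_{j=1..k-1} phi_{k-1,j} rho(j)],
  phi_{k,j} = phi_{k-1,j} - phi_{kk} phi_{k-1,k-j},  j = 1..k-1.
Step k = 1:
  phi_11 = rho(1) = 0.1123.
Step k = 2:
  phi_22 = [rho(2) - phi_11 rho(1)] / [1 - phi_11 rho(1)] = [0.2294 - (0.1123)(0.1123)] / [1 - (0.1123)(0.1123)]
         = 0.21678871 / 0.98738871 = 0.219558.
  Update: phi_21 = phi_11 - phi_22 phi_11 = 0.1123 - (0.219558)(0.1123) = 0.087644.
Step k = 3:
  phi_33 = [rho(3) - phi_21 rho(2) - phi_22 rho(1)] / [1 - phi_21 rho(1) - phi_22 rho(2)]
    numerator   = -0.3462 - (0.087644)(0.2294) - (0.219558)(0.1123) = -0.39096178
    denominator = 1 - (0.087644)(0.1123) - (0.219558)(0.2294) = 0.9397911
  phi_33 = -0.39096178 / 0.9397911 = -0.416.
Therefore phi_{33} = -0.4160.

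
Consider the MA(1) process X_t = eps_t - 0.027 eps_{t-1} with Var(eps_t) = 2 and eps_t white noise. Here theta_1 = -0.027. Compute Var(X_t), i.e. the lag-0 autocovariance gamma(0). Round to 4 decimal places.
\gamma(0) = 2.0015

For an MA(q) process X_t = eps_t + sum_i theta_i eps_{t-i} with
Var(eps_t) = sigma^2, the variance is
  gamma(0) = sigma^2 * (1 + sum_i theta_i^2).
  sum_i theta_i^2 = (-0.027)^2 = 0.000729.
  gamma(0) = 2 * (1 + 0.000729) = 2 * 1.000729 = 2.001458, which rounds to 2.0015.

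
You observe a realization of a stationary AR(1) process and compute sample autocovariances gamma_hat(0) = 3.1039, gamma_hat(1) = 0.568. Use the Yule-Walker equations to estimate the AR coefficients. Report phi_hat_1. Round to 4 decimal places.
\hat\phi_{1} = 0.1830

The Yule-Walker equations for an AR(p) process read, in matrix form,
  Gamma_p phi = r_p,   with   (Gamma_p)_{ij} = gamma(|i - j|),
                       (r_p)_i = gamma(i),   i,j = 1..p.
Substitute the sample gammas (Toeplitz matrix and right-hand side of size 1):
  Gamma_p = [[3.1039]]
  r_p     = [0.568]
With p = 1 this is the single equation gamma(0) phi_1 = gamma(1):
  phi_hat_1 = gamma(1) / gamma(0) = 0.568 / 3.1039 = 0.1830.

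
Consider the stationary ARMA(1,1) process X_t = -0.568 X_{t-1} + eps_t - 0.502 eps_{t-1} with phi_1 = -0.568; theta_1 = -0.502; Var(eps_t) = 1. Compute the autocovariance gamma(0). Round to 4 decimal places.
\gamma(0) = 2.6902

Multiply the model equation by X_{t-k} and take expectations. With theta_0 = psi_0 = 1 and psi_j the MA(infinity) weights, this gives
  gamma(k) - sum_i phi_i gamma(k-i) = c_k,
  c_k = sigma^2 * sum_{j=k..q} theta_j psi_{j-k}   (c_k = 0 for k > q),
using gamma(-m) = gamma(m).
psi-weights needed (psi_j = theta_j + sum_i phi_i psi_{j-i}):
  psi_1 = theta_1 + phi_1 = -0.502 + (-0.568) = -1.07
Right-hand sides:
  c_0 = sigma^2 (1 + theta_1 psi_1) = 1 * (1 + (-0.502)(-1.07)) = 1 * 1.53714 = 1.53714
  c_1 = sigma^2 theta_1 = 1 * (-0.502) = -0.502
  c_2 = 0
Equations for k = 0 and k = 1 (AR order 1):
  gamma(0) = phi_1 gamma(1) + c_0
  gamma(1) = phi_1 gamma(0) + c_1
Substituting the second into the first: gamma(0) (1 - phi_1^2) = c_0 + phi_1 c_1, so
  gamma(0) = (c_0 + phi_1 c_1) / (1 - phi_1^2) = (1.53714 + (-0.568)(-0.502)) / (1 - (-0.568)^2) = 1.822276 / 0.677376 = 2.690199.
Therefore gamma(0) = 2.6902 (to 4 decimal places).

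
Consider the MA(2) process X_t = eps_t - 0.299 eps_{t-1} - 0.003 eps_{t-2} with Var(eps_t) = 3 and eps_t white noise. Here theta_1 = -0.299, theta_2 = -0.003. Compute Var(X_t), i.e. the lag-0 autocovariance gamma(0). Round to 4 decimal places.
\gamma(0) = 3.2682

For an MA(q) process X_t = eps_t + sum_i theta_i eps_{t-i} with
Var(eps_t) = sigma^2, the variance is
  gamma(0) = sigma^2 * (1 + sum_i theta_i^2).
  sum_i theta_i^2 = (-0.299)^2 + (-0.003)^2 = 0.089401 + 0.000009 = 0.08941.
  gamma(0) = 3 * (1 + 0.08941) = 3 * 1.08941 = 3.26823, which rounds to 3.2682.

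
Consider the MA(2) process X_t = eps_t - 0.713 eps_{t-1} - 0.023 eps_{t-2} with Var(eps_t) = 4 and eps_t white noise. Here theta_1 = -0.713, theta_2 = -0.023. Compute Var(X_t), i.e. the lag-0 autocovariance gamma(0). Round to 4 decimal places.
\gamma(0) = 6.0356

For an MA(q) process X_t = eps_t + sum_i theta_i eps_{t-i} with
Var(eps_t) = sigma^2, the variance is
  gamma(0) = sigma^2 * (1 + sum_i theta_i^2).
  sum_i theta_i^2 = (-0.713)^2 + (-0.023)^2 = 0.508369 + 0.000529 = 0.508898.
  gamma(0) = 4 * (1 + 0.508898) = 4 * 1.508898 = 6.035592, which rounds to 6.0356.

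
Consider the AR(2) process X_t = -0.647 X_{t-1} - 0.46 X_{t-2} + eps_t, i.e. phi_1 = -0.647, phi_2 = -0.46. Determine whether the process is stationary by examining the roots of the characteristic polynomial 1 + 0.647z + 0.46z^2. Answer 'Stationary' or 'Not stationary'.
\text{Stationary}

The AR(p) characteristic polynomial is P(z) = 1 + 0.647z + 0.46z^2.
Stationarity requires all roots to lie outside the unit circle, i.e. |z| > 1 for every root.
Set 1 + (0.647) z + (0.46) z^2 = 0, i.e. a z^2 + b z + c = 0 with a = 0.46, b = 0.647, c = 1.
Discriminant D = b^2 - 4ac = (0.647)^2 - 4*(0.46)*1 = 0.418609 - (1.84) = -1.421391.
D < 0, so the roots are the complex-conjugate pair z = (-b +/- i sqrt(-D)) / (2a) = -0.7033 +/- 1.2959i.
For a conjugate pair |z|^2 = z * conj(z) = (product of roots) = c/a = 1/(0.46) = 2.173913, so |z| = sqrt(2.173913) = 1.4744 for both roots.
Moduli of all roots: 1.4744, 1.4744.
All moduli strictly greater than 1? Yes.
Verdict: Stationary.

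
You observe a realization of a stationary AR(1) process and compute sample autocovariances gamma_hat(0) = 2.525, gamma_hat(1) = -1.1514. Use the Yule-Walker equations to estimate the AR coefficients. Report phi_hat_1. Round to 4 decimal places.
\hat\phi_{1} = -0.4560

The Yule-Walker equations for an AR(p) process read, in matrix form,
  Gamma_p phi = r_p,   with   (Gamma_p)_{ij} = gamma(|i - j|),
                       (r_p)_i = gamma(i),   i,j = 1..p.
Substitute the sample gammas (Toeplitz matrix and right-hand side of size 1):
  Gamma_p = [[2.525]]
  r_p     = [-1.1514]
With p = 1 this is the single equation gamma(0) phi_1 = gamma(1):
  phi_hat_1 = gamma(1) / gamma(0) = -1.1514 / 2.525 = -0.4560.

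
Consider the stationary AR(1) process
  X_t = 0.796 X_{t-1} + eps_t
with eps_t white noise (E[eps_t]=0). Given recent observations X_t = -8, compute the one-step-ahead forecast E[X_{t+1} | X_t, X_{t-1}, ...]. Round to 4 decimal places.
E[X_{t+1} \mid \mathcal F_t] = -6.3680

For an AR(p) model X_t = c + sum_i phi_i X_{t-i} + eps_t, the
one-step-ahead conditional mean is
  E[X_{t+1} | X_t, ...] = c + sum_i phi_i X_{t+1-i}.
Substitute known values:
  E[X_{t+1} | ...] = (0.796) * (-8)
                   = -6.3680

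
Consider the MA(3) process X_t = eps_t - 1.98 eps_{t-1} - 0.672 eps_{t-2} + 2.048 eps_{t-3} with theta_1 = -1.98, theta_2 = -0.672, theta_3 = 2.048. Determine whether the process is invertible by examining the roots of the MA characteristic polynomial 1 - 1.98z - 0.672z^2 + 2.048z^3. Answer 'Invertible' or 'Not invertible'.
\text{Not invertible}

The MA(q) characteristic polynomial is P(z) = 1 - 1.98z - 0.672z^2 + 2.048z^3.
Invertibility requires all roots to lie outside the unit circle, i.e. |z| > 1 for every root.
Degree 3: look for a simple real root z0 first, then factor out (1 - z/z0) and solve the remaining quadratic.
Testing z0 = 0.625: P(0.625) = 1 + (-1.98)(0.625) + (-0.672)(0.625)^2 + (2.048)(0.625)^3
  = 1 + (-1.2375) + (-0.2625) + (0.5) = 0.  So z_0 = 0.625 is a root, |z_0| = 0.625.
Divide out the factor (1 - 1.6 z) = (1 - z/z0) (since 1/z0 = 1.6):
  P(z) = (1 - 1.6 z)(1 + (-0.38) z + (-1.28) z^2)
  [check: z-coef -0.38 - (1.6) = -1.98; z^2-coef -1.28 - (1.6)(-0.38) = -0.672; z^3-coef -(1.6)(-1.28) = 2.048.]
Remaining roots from the quadratic factor 1 + (-0.38) z + (-1.28) z^2:
  Set 1 + (-0.38) z + (-1.28) z^2 = 0, i.e. a z^2 + b z + c = 0 with a = -1.28, b = -0.38, c = 1.
  Discriminant D = b^2 - 4ac = (-0.38)^2 - 4*(-1.28)*1 = 0.1444 - (-5.12) = 5.2644.
  D >= 0, so the roots are real: z = (-b +/- sqrt(D)) / (2a) = (0.38 +/- 2.294428) / (-2.56).
    z_1 = (0.38 + 2.294428) / (-2.56) = -1.0447,   |z_1| = 1.0447.
    z_2 = (0.38 - 2.294428) / (-2.56) = 0.7478,   |z_2| = 0.7478.
Moduli of all roots: 0.6250, 1.0447, 0.7478.
All moduli strictly greater than 1? No.
Verdict: Not invertible.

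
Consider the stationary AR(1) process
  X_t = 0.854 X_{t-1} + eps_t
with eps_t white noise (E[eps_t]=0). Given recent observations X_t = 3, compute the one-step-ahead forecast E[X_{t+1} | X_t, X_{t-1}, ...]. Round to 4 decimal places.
E[X_{t+1} \mid \mathcal F_t] = 2.5620

For an AR(p) model X_t = c + sum_i phi_i X_{t-i} + eps_t, the
one-step-ahead conditional mean is
  E[X_{t+1} | X_t, ...] = c + sum_i phi_i X_{t+1-i}.
Substitute known values:
  E[X_{t+1} | ...] = (0.854) * (3)
                   = 2.5620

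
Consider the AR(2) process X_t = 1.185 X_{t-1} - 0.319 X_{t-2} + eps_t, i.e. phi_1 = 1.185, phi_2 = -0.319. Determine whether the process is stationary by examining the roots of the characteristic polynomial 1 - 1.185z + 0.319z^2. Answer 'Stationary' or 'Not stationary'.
\text{Stationary}

The AR(p) characteristic polynomial is P(z) = 1 - 1.185z + 0.319z^2.
Stationarity requires all roots to lie outside the unit circle, i.e. |z| > 1 for every root.
Set 1 + (-1.185) z + (0.319) z^2 = 0, i.e. a z^2 + b z + c = 0 with a = 0.319, b = -1.185, c = 1.
Discriminant D = b^2 - 4ac = (-1.185)^2 - 4*(0.319)*1 = 1.404225 - (1.276) = 0.128225.
D >= 0, so the roots are real: z = (-b +/- sqrt(D)) / (2a) = (1.185 +/- 0.358085) / (0.638).
  z_1 = (1.185 + 0.358085) / (0.638) = 2.4186,   |z_1| = 2.4186.
  z_2 = (1.185 - 0.358085) / (0.638) = 1.2961,   |z_2| = 1.2961.
Moduli of all roots: 2.4186, 1.2961.
All moduli strictly greater than 1? Yes.
Verdict: Stationary.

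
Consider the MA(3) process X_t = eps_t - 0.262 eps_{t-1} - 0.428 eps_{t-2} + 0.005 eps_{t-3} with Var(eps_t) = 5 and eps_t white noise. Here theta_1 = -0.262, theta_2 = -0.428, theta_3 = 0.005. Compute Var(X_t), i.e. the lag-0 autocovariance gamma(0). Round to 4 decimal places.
\gamma(0) = 6.2593

For an MA(q) process X_t = eps_t + sum_i theta_i eps_{t-i} with
Var(eps_t) = sigma^2, the variance is
  gamma(0) = sigma^2 * (1 + sum_i theta_i^2).
  sum_i theta_i^2 = (-0.262)^2 + (-0.428)^2 + (0.005)^2 = 0.068644 + 0.183184 + 0.000025 = 0.251853.
  gamma(0) = 5 * (1 + 0.251853) = 5 * 1.251853 = 6.259265, which rounds to 6.2593.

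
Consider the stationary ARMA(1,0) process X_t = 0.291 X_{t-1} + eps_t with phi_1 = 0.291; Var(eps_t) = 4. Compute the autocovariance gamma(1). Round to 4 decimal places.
\gamma(1) = 1.2717

Multiply the model equation by X_{t-k} and take expectations. With theta_0 = psi_0 = 1 and psi_j the MA(infinity) weights, this gives
  gamma(k) - sum_i phi_i gamma(k-i) = c_k,
  c_k = sigma^2 * sum_{j=k..q} theta_j psi_{j-k}   (c_k = 0 for k > q),
using gamma(-m) = gamma(m).
Pure AR (q = 0): c_0 = sigma^2 = 4, c_k = 0 for k >= 1.
Equations for k = 0 and k = 1 (AR order 1):
  gamma(0) = phi_1 gamma(1) + c_0
  gamma(1) = phi_1 gamma(0) + c_1
Substituting the second into the first: gamma(0) (1 - phi_1^2) = c_0 + phi_1 c_1, so
  gamma(0) = c_0 / (1 - phi_1^2) = 4 / (1 - (0.291)^2) = 4 / 0.915319 = 4.370061.
  gamma(1) = phi_1 gamma(0) = (0.291)(4.370061) = 1.271688.
Therefore gamma(1) = 1.2717 (to 4 decimal places).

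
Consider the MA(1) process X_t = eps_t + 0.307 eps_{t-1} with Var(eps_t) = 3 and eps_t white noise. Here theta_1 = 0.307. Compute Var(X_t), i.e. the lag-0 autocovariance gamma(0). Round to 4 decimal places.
\gamma(0) = 3.2827

For an MA(q) process X_t = eps_t + sum_i theta_i eps_{t-i} with
Var(eps_t) = sigma^2, the variance is
  gamma(0) = sigma^2 * (1 + sum_i theta_i^2).
  sum_i theta_i^2 = (0.307)^2 = 0.094249.
  gamma(0) = 3 * (1 + 0.094249) = 3 * 1.094249 = 3.282747, which rounds to 3.2827.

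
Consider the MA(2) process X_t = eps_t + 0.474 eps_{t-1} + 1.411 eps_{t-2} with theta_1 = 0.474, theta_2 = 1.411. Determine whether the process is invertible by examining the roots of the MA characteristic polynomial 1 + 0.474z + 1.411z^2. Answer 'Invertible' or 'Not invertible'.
\text{Not invertible}

The MA(q) characteristic polynomial is P(z) = 1 + 0.474z + 1.411z^2.
Invertibility requires all roots to lie outside the unit circle, i.e. |z| > 1 for every root.
Set 1 + (0.474) z + (1.411) z^2 = 0, i.e. a z^2 + b z + c = 0 with a = 1.411, b = 0.474, c = 1.
Discriminant D = b^2 - 4ac = (0.474)^2 - 4*(1.411)*1 = 0.224676 - (5.644) = -5.419324.
D < 0, so the roots are the complex-conjugate pair z = (-b +/- i sqrt(-D)) / (2a) = -0.168 +/- 0.8249i.
For a conjugate pair |z|^2 = z * conj(z) = (product of roots) = c/a = 1/(1.411) = 0.708717, so |z| = sqrt(0.708717) = 0.8419 for both roots.
Moduli of all roots: 0.8419, 0.8419.
All moduli strictly greater than 1? No.
Verdict: Not invertible.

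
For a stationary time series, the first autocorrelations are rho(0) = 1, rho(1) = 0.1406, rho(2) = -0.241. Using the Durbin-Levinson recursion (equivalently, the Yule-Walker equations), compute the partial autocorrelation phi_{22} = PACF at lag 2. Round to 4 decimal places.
\phi_{22} = -0.2660

The PACF at lag k is phi_{kk}, the last component of the solution
to the Yule-Walker system G_k phi = r_k where
  (G_k)_{ij} = rho(|i - j|), (r_k)_i = rho(i), i,j = 1..k.
Equivalently, Durbin-Levinson gives phi_{kk} iteratively:
  phi_{11} = rho(1)
  phi_{kk} = [rho(k) - sum_{j=1..k-1} phi_{k-1,j} rho(k-j)]
            / [1 - sum_{j=1..k-1} phi_{k-1,j} rho(j)],
  phi_{k,j} = phi_{k-1,j} - phi_{kk} phi_{k-1,k-j},  j = 1..k-1.
Step k = 1:
  phi_11 = rho(1) = 0.1406.
Step k = 2:
  phi_22 = [rho(2) - phi_11 rho(1)] / [1 - phi_11 rho(1)] = [-0.241 - (0.1406)(0.1406)] / [1 - (0.1406)(0.1406)]
         = -0.26076836 / 0.98023164 = -0.266.
Therefore phi_{22} = -0.2660.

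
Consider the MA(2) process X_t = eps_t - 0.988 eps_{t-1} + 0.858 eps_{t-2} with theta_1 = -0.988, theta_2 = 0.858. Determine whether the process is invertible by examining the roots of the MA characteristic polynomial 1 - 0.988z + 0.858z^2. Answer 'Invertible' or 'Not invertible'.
\text{Invertible}

The MA(q) characteristic polynomial is P(z) = 1 - 0.988z + 0.858z^2.
Invertibility requires all roots to lie outside the unit circle, i.e. |z| > 1 for every root.
Set 1 + (-0.988) z + (0.858) z^2 = 0, i.e. a z^2 + b z + c = 0 with a = 0.858, b = -0.988, c = 1.
Discriminant D = b^2 - 4ac = (-0.988)^2 - 4*(0.858)*1 = 0.976144 - (3.432) = -2.455856.
D < 0, so the roots are the complex-conjugate pair z = (-b +/- i sqrt(-D)) / (2a) = 0.5758 +/- 0.9132i.
For a conjugate pair |z|^2 = z * conj(z) = (product of roots) = c/a = 1/(0.858) = 1.165501, so |z| = sqrt(1.165501) = 1.0796 for both roots.
Moduli of all roots: 1.0796, 1.0796.
All moduli strictly greater than 1? Yes.
Verdict: Invertible.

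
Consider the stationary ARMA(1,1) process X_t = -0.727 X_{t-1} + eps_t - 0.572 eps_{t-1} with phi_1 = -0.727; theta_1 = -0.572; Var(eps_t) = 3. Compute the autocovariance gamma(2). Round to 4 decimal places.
\gamma(2) = 8.5080

Multiply the model equation by X_{t-k} and take expectations. With theta_0 = psi_0 = 1 and psi_j the MA(infinity) weights, this gives
  gamma(k) - sum_i phi_i gamma(k-i) = c_k,
  c_k = sigma^2 * sum_{j=k..q} theta_j psi_{j-k}   (c_k = 0 for k > q),
using gamma(-m) = gamma(m).
psi-weights needed (psi_j = theta_j + sum_i phi_i psi_{j-i}):
  psi_1 = theta_1 + phi_1 = -0.572 + (-0.727) = -1.299
Right-hand sides:
  c_0 = sigma^2 (1 + theta_1 psi_1) = 3 * (1 + (-0.572)(-1.299)) = 3 * 1.743028 = 5.229084
  c_1 = sigma^2 theta_1 = 3 * (-0.572) = -1.716
  c_2 = 0
Equations for k = 0 and k = 1 (AR order 1):
  gamma(0) = phi_1 gamma(1) + c_0
  gamma(1) = phi_1 gamma(0) + c_1
Substituting the second into the first: gamma(0) (1 - phi_1^2) = c_0 + phi_1 c_1, so
  gamma(0) = (c_0 + phi_1 c_1) / (1 - phi_1^2) = (5.229084 + (-0.727)(-1.716)) / (1 - (-0.727)^2) = 6.476616 / 0.471471 = 13.73704.
  gamma(1) = phi_1 gamma(0) + c_1 = (-0.727)(13.73704) + (-1.716) = -11.702828.
For k = 2 (> q): gamma(2) = phi_1 gamma(1) = (-0.727)(-11.702828) = 8.507956.
Therefore gamma(2) = 8.5080 (to 4 decimal places).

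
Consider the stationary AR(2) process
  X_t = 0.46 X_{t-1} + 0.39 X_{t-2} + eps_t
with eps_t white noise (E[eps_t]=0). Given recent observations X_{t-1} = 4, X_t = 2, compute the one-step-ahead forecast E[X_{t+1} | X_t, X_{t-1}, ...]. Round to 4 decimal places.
E[X_{t+1} \mid \mathcal F_t] = 2.4800

For an AR(p) model X_t = c + sum_i phi_i X_{t-i} + eps_t, the
one-step-ahead conditional mean is
  E[X_{t+1} | X_t, ...] = c + sum_i phi_i X_{t+1-i}.
Substitute known values:
  E[X_{t+1} | ...] = (0.46) * (2) + (0.39) * (4)
                   = 2.4800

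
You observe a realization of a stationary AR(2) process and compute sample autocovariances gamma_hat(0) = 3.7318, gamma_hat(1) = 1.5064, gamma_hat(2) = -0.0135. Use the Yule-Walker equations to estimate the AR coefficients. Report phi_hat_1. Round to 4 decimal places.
\hat\phi_{1} = 0.4840

The Yule-Walker equations for an AR(p) process read, in matrix form,
  Gamma_p phi = r_p,   with   (Gamma_p)_{ij} = gamma(|i - j|),
                       (r_p)_i = gamma(i),   i,j = 1..p.
Substitute the sample gammas (Toeplitz matrix and right-hand side of size 2):
  Gamma_p = [[3.7318, 1.5064], [1.5064, 3.7318]]
  r_p     = [1.5064, -0.0135]
Written out:
  3.7318 phi_1 + 1.5064 phi_2 = 1.5064
  1.5064 phi_1 + 3.7318 phi_2 = -0.0135
Solve by Cramer's rule:
  det = gamma(0)^2 - gamma(1)^2 = (3.7318)^2 - (1.5064)^2 = 13.92633124 - 2.26924096 = 11.65709028
  phi_hat_1 = [gamma(1) gamma(0) - gamma(1) gamma(2)] / det = [(1.5064)(3.7318) - (1.5064)(-0.0135)] / 11.65709028 = 5.64191992 / 11.65709028 = 0.484
  phi_hat_2 = [gamma(0) gamma(2) - gamma(1)^2] / det = [(3.7318)(-0.0135) - (1.5064)^2] / 11.65709028 = -2.31962026 / 11.65709028 = -0.199
So phi_hat = [0.4840, -0.1990].
Therefore phi_hat_1 = 0.4840.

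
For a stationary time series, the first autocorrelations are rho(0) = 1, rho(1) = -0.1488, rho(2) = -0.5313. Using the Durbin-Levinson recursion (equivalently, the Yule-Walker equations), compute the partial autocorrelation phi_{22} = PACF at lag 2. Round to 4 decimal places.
\phi_{22} = -0.5660

The PACF at lag k is phi_{kk}, the last component of the solution
to the Yule-Walker system G_k phi = r_k where
  (G_k)_{ij} = rho(|i - j|), (r_k)_i = rho(i), i,j = 1..k.
Equivalently, Durbin-Levinson gives phi_{kk} iteratively:
  phi_{11} = rho(1)
  phi_{kk} = [rho(k) - sum_{j=1..k-1} phi_{k-1,j} rho(k-j)]
            / [1 - sum_{j=1..k-1} phi_{k-1,j} rho(j)],
  phi_{k,j} = phi_{k-1,j} - phi_{kk} phi_{k-1,k-j},  j = 1..k-1.
Step k = 1:
  phi_11 = rho(1) = -0.1488.
Step k = 2:
  phi_22 = [rho(2) - phi_11 rho(1)] / [1 - phi_11 rho(1)] = [-0.5313 - (-0.1488)(-0.1488)] / [1 - (-0.1488)(-0.1488)]
         = -0.55344144 / 0.97785856 = -0.566.
Therefore phi_{22} = -0.5660.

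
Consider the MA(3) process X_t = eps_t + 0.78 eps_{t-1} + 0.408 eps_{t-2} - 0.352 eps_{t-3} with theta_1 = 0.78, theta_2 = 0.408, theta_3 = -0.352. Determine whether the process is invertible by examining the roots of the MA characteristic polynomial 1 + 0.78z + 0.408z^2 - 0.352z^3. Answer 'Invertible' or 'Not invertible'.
\text{Invertible}

The MA(q) characteristic polynomial is P(z) = 1 + 0.78z + 0.408z^2 - 0.352z^3.
Invertibility requires all roots to lie outside the unit circle, i.e. |z| > 1 for every root.
Degree 3: look for a simple real root z0 first, then factor out (1 - z/z0) and solve the remaining quadratic.
Testing z0 = 2.5: P(2.5) = 1 + (0.78)(2.5) + (0.408)(2.5)^2 + (-0.352)(2.5)^3
  = 1 + (1.95) + (2.55) + (-5.5) = 0.  So z_0 = 2.5 is a root, |z_0| = 2.5.
Divide out the factor (1 - 0.4 z) = (1 - z/z0) (since 1/z0 = 0.4):
  P(z) = (1 - 0.4 z)(1 + (1.18) z + (0.88) z^2)
  [check: z-coef 1.18 - (0.4) = 0.78; z^2-coef 0.88 - (0.4)(1.18) = 0.408; z^3-coef -(0.4)(0.88) = -0.352.]
Remaining roots from the quadratic factor 1 + (1.18) z + (0.88) z^2:
  Set 1 + (1.18) z + (0.88) z^2 = 0, i.e. a z^2 + b z + c = 0 with a = 0.88, b = 1.18, c = 1.
  Discriminant D = b^2 - 4ac = (1.18)^2 - 4*(0.88)*1 = 1.3924 - (3.52) = -2.1276.
  D < 0, so the roots are the complex-conjugate pair z = (-b +/- i sqrt(-D)) / (2a) = -0.6705 +/- 0.8288i.
  For a conjugate pair |z|^2 = z * conj(z) = (product of roots) = c/a = 1/(0.88) = 1.136364, so |z| = sqrt(1.136364) = 1.066 for both roots.
Moduli of all roots: 2.5000, 1.0660, 1.0660.
All moduli strictly greater than 1? Yes.
Verdict: Invertible.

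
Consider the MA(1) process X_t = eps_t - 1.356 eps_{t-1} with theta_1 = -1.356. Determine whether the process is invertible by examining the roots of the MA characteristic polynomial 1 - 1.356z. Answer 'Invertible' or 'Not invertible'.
\text{Not invertible}

The MA(q) characteristic polynomial is P(z) = 1 - 1.356z.
Invertibility requires all roots to lie outside the unit circle, i.e. |z| > 1 for every root.
This is linear in z: 1 + (-1.356) z = 0  =>  z = -1/(-1.356) = 0.737463,  |z| = 0.737463.
Moduli of all roots: 0.7375.
All moduli strictly greater than 1? No.
Verdict: Not invertible.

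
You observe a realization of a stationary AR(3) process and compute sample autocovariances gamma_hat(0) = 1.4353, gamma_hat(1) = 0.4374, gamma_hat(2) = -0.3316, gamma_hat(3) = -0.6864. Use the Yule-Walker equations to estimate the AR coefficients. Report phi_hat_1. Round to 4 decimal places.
\hat\phi_{1} = 0.2900

The Yule-Walker equations for an AR(p) process read, in matrix form,
  Gamma_p phi = r_p,   with   (Gamma_p)_{ij} = gamma(|i - j|),
                       (r_p)_i = gamma(i),   i,j = 1..p.
Substitute the sample gammas (Toeplitz matrix and right-hand side of size 3):
  Gamma_p = [[1.4353, 0.4374, -0.3316], [0.4374, 1.4353, 0.4374], [-0.3316, 0.4374, 1.4353]]
  r_p     = [0.4374, -0.3316, -0.6864]
Written out (R1..R3):
  (R1) 1.4353 phi_1 + 0.4374 phi_2 - 0.3316 phi_3 = 0.4374
  (R2) 0.4374 phi_1 + 1.4353 phi_2 + 0.4374 phi_3 = -0.3316
  (R3) -0.3316 phi_1 + 0.4374 phi_2 + 1.4353 phi_3 = -0.6864
Gaussian elimination:
  R2 <- R2 - (0.4374/1.4353) R1 = R2 - (0.304745) R1:  1.302005 phi_2 + 0.538453 phi_3 = -0.464895
  R3 <- R3 - (-0.3316/1.4353) R1 = R3 - (-0.231032) R1:  0.538453 phi_2 + 1.35869 phi_3 = -0.585347
  R3 <- R3 - (0.538453/1.302005) R2 = R3 - (0.413557) R2:  1.136009 phi_3 = -0.393086
Back-substitution:
  phi_hat_3 = -0.393086 / 1.136009 = -0.346024
  phi_hat_2 = (-0.464895 - (0.538453)(-0.346024)) / 1.302005 = -0.213961
  phi_hat_1 = (0.4374 - (0.4374)(-0.213961) - (-0.3316)(-0.346024)) / 1.4353 = 0.290006
So phi_hat = [0.2900, -0.2140, -0.3460].
Therefore phi_hat_1 = 0.2900.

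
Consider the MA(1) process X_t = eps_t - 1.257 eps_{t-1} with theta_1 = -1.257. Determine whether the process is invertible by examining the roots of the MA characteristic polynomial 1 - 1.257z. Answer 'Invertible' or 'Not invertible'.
\text{Not invertible}

The MA(q) characteristic polynomial is P(z) = 1 - 1.257z.
Invertibility requires all roots to lie outside the unit circle, i.e. |z| > 1 for every root.
This is linear in z: 1 + (-1.257) z = 0  =>  z = -1/(-1.257) = 0.795545,  |z| = 0.795545.
Moduli of all roots: 0.7955.
All moduli strictly greater than 1? No.
Verdict: Not invertible.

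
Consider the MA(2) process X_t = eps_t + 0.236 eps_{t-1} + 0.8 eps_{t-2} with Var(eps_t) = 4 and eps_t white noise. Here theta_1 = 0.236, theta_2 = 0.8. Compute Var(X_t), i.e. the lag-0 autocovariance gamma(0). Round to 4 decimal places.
\gamma(0) = 6.7828

For an MA(q) process X_t = eps_t + sum_i theta_i eps_{t-i} with
Var(eps_t) = sigma^2, the variance is
  gamma(0) = sigma^2 * (1 + sum_i theta_i^2).
  sum_i theta_i^2 = (0.236)^2 + (0.8)^2 = 0.055696 + 0.64 = 0.695696.
  gamma(0) = 4 * (1 + 0.695696) = 4 * 1.695696 = 6.782784, which rounds to 6.7828.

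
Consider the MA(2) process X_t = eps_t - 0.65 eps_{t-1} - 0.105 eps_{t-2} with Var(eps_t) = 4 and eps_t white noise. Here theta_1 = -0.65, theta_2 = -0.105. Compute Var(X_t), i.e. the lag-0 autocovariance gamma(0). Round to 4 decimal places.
\gamma(0) = 5.7341

For an MA(q) process X_t = eps_t + sum_i theta_i eps_{t-i} with
Var(eps_t) = sigma^2, the variance is
  gamma(0) = sigma^2 * (1 + sum_i theta_i^2).
  sum_i theta_i^2 = (-0.65)^2 + (-0.105)^2 = 0.4225 + 0.011025 = 0.433525.
  gamma(0) = 4 * (1 + 0.433525) = 4 * 1.433525 = 5.7341.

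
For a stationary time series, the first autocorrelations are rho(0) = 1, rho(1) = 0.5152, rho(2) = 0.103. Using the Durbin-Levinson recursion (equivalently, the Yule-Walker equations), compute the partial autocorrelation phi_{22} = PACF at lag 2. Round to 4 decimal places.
\phi_{22} = -0.2211

The PACF at lag k is phi_{kk}, the last component of the solution
to the Yule-Walker system G_k phi = r_k where
  (G_k)_{ij} = rho(|i - j|), (r_k)_i = rho(i), i,j = 1..k.
Equivalently, Durbin-Levinson gives phi_{kk} iteratively:
  phi_{11} = rho(1)
  phi_{kk} = [rho(k) - sum_{j=1..k-1} phi_{k-1,j} rho(k-j)]
            / [1 - sum_{j=1..k-1} phi_{k-1,j} rho(j)],
  phi_{k,j} = phi_{k-1,j} - phi_{kk} phi_{k-1,k-j},  j = 1..k-1.
Step k = 1:
  phi_11 = rho(1) = 0.5152.
Step k = 2:
  phi_22 = [rho(2) - phi_11 rho(1)] / [1 - phi_11 rho(1)] = [0.103 - (0.5152)(0.5152)] / [1 - (0.5152)(0.5152)]
         = -0.16243104 / 0.73456896 = -0.2211.
Therefore phi_{22} = -0.2211.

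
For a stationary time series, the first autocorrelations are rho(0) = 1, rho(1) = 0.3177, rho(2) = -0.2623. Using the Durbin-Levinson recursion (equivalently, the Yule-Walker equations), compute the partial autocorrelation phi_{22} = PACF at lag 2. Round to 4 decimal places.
\phi_{22} = -0.4040

The PACF at lag k is phi_{kk}, the last component of the solution
to the Yule-Walker system G_k phi = r_k where
  (G_k)_{ij} = rho(|i - j|), (r_k)_i = rho(i), i,j = 1..k.
Equivalently, Durbin-Levinson gives phi_{kk} iteratively:
  phi_{11} = rho(1)
  phi_{kk} = [rho(k) - sum_{j=1..k-1} phi_{k-1,j} rho(k-j)]
            / [1 - sum_{j=1..k-1} phi_{k-1,j} rho(j)],
  phi_{k,j} = phi_{k-1,j} - phi_{kk} phi_{k-1,k-j},  j = 1..k-1.
Step k = 1:
  phi_11 = rho(1) = 0.3177.
Step k = 2:
  phi_22 = [rho(2) - phi_11 rho(1)] / [1 - phi_11 rho(1)] = [-0.2623 - (0.3177)(0.3177)] / [1 - (0.3177)(0.3177)]
         = -0.36323329 / 0.89906671 = -0.404.
Therefore phi_{22} = -0.4040.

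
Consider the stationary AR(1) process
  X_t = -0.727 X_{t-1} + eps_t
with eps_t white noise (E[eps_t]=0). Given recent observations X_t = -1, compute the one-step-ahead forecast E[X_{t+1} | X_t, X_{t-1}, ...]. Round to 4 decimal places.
E[X_{t+1} \mid \mathcal F_t] = 0.7270

For an AR(p) model X_t = c + sum_i phi_i X_{t-i} + eps_t, the
one-step-ahead conditional mean is
  E[X_{t+1} | X_t, ...] = c + sum_i phi_i X_{t+1-i}.
Substitute known values:
  E[X_{t+1} | ...] = (-0.727) * (-1)
                   = 0.7270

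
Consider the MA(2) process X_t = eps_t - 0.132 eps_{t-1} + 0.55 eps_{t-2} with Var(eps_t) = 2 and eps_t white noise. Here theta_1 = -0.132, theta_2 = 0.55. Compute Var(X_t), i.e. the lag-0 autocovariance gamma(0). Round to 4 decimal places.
\gamma(0) = 2.6398

For an MA(q) process X_t = eps_t + sum_i theta_i eps_{t-i} with
Var(eps_t) = sigma^2, the variance is
  gamma(0) = sigma^2 * (1 + sum_i theta_i^2).
  sum_i theta_i^2 = (-0.132)^2 + (0.55)^2 = 0.017424 + 0.3025 = 0.319924.
  gamma(0) = 2 * (1 + 0.319924) = 2 * 1.319924 = 2.639848, which rounds to 2.6398.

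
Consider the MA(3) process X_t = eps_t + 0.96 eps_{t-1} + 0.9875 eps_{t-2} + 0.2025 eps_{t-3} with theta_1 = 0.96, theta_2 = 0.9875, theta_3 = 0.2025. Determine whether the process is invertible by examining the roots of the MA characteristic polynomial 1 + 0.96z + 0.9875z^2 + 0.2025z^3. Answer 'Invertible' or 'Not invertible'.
\text{Invertible}

The MA(q) characteristic polynomial is P(z) = 1 + 0.96z + 0.9875z^2 + 0.2025z^3.
Invertibility requires all roots to lie outside the unit circle, i.e. |z| > 1 for every root.
Degree 3: look for a simple real root z0 first, then factor out (1 - z/z0) and solve the remaining quadratic.
Testing z0 = -4: P(-4) = 1 + (0.96)(-4) + (0.9875)(-4)^2 + (0.2025)(-4)^3
  = 1 + (-3.84) + (15.8) + (-12.96) = 0.  So z_0 = -4 is a root, |z_0| = 4.
Divide out the factor (1 + 0.25 z) = (1 - z/z0) (since 1/z0 = -0.25):
  P(z) = (1 + 0.25 z)(1 + (0.71) z + (0.81) z^2)
  [check: z-coef 0.71 - (-0.25) = 0.96; z^2-coef 0.81 - (-0.25)(0.71) = 0.9875; z^3-coef -(-0.25)(0.81) = 0.2025.]
Remaining roots from the quadratic factor 1 + (0.71) z + (0.81) z^2:
  Set 1 + (0.71) z + (0.81) z^2 = 0, i.e. a z^2 + b z + c = 0 with a = 0.81, b = 0.71, c = 1.
  Discriminant D = b^2 - 4ac = (0.71)^2 - 4*(0.81)*1 = 0.5041 - (3.24) = -2.7359.
  D < 0, so the roots are the complex-conjugate pair z = (-b +/- i sqrt(-D)) / (2a) = -0.4383 +/- 1.021i.
  For a conjugate pair |z|^2 = z * conj(z) = (product of roots) = c/a = 1/(0.81) = 1.234568, so |z| = sqrt(1.234568) = 1.1111 for both roots.
Moduli of all roots: 4.0000, 1.1111, 1.1111.
All moduli strictly greater than 1? Yes.
Verdict: Invertible.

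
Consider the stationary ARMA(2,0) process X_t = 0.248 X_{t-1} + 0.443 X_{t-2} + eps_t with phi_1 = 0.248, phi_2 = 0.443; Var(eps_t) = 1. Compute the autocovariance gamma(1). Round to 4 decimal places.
\gamma(1) = 0.6909

Multiply the model equation by X_{t-k} and take expectations. With theta_0 = psi_0 = 1 and psi_j the MA(infinity) weights, this gives
  gamma(k) - sum_i phi_i gamma(k-i) = c_k,
  c_k = sigma^2 * sum_{j=k..q} theta_j psi_{j-k}   (c_k = 0 for k > q),
using gamma(-m) = gamma(m).
Pure AR (q = 0): c_0 = sigma^2 = 1, c_k = 0 for k >= 1.
Equations for k = 0, 1, 2 (AR order 2, c_2 = 0):
  (E0) gamma(0) = phi_1 gamma(1) + phi_2 gamma(2) + c_0
  (E1) gamma(1) = phi_1 gamma(0) + phi_2 gamma(1) + c_1
  (E2) gamma(2) = phi_1 gamma(1) + phi_2 gamma(0)
From (E1): gamma(1) = A gamma(0) + B with
  A = phi_1 / (1 - phi_2) = 0.248 / 0.557 = 0.445242,   B = c_1 / (1 - phi_2) = 0 / 0.557 = 0.
Insert (E2) into (E0): gamma(0) (1 - phi_2^2) = phi_1 (1 + phi_2) gamma(1) + c_0.
  phi_1 (1 + phi_2) = (0.248)(1.443) = 0.357864,   1 - phi_2^2 = 0.803751.
Replace gamma(1) by A gamma(0) + B and collect gamma(0):
  gamma(0) [0.803751 - (0.357864)(0.445242)] = c_0 = 1
  gamma(0) * 0.644415 = 1
  gamma(0) = 1 / 0.644415 = 1.551796.
  gamma(1) = A gamma(0) = (0.445242)(1.551796) = 0.690925.
Therefore gamma(1) = 0.6909 (to 4 decimal places).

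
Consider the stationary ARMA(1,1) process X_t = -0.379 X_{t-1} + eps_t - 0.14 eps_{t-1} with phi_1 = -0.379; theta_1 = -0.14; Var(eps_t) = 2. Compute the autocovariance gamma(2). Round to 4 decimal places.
\gamma(2) = 0.4838

Multiply the model equation by X_{t-k} and take expectations. With theta_0 = psi_0 = 1 and psi_j the MA(infinity) weights, this gives
  gamma(k) - sum_i phi_i gamma(k-i) = c_k,
  c_k = sigma^2 * sum_{j=k..q} theta_j psi_{j-k}   (c_k = 0 for k > q),
using gamma(-m) = gamma(m).
psi-weights needed (psi_j = theta_j + sum_i phi_i psi_{j-i}):
  psi_1 = theta_1 + phi_1 = -0.14 + (-0.379) = -0.519
Right-hand sides:
  c_0 = sigma^2 (1 + theta_1 psi_1) = 2 * (1 + (-0.14)(-0.519)) = 2 * 1.07266 = 2.14532
  c_1 = sigma^2 theta_1 = 2 * (-0.14) = -0.28
  c_2 = 0
Equations for k = 0 and k = 1 (AR order 1):
  gamma(0) = phi_1 gamma(1) + c_0
  gamma(1) = phi_1 gamma(0) + c_1
Substituting the second into the first: gamma(0) (1 - phi_1^2) = c_0 + phi_1 c_1, so
  gamma(0) = (c_0 + phi_1 c_1) / (1 - phi_1^2) = (2.14532 + (-0.379)(-0.28)) / (1 - (-0.379)^2) = 2.25144 / 0.856359 = 2.629084.
  gamma(1) = phi_1 gamma(0) + c_1 = (-0.379)(2.629084) + (-0.28) = -1.276423.
For k = 2 (> q): gamma(2) = phi_1 gamma(1) = (-0.379)(-1.276423) = 0.483764.
Therefore gamma(2) = 0.4838 (to 4 decimal places).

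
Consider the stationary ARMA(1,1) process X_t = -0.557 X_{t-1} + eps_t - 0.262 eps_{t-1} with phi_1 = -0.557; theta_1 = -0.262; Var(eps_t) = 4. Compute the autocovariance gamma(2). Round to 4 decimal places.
\gamma(2) = 3.0316

Multiply the model equation by X_{t-k} and take expectations. With theta_0 = psi_0 = 1 and psi_j the MA(infinity) weights, this gives
  gamma(k) - sum_i phi_i gamma(k-i) = c_k,
  c_k = sigma^2 * sum_{j=k..q} theta_j psi_{j-k}   (c_k = 0 for k > q),
using gamma(-m) = gamma(m).
psi-weights needed (psi_j = theta_j + sum_i phi_i psi_{j-i}):
  psi_1 = theta_1 + phi_1 = -0.262 + (-0.557) = -0.819
Right-hand sides:
  c_0 = sigma^2 (1 + theta_1 psi_1) = 4 * (1 + (-0.262)(-0.819)) = 4 * 1.214578 = 4.858312
  c_1 = sigma^2 theta_1 = 4 * (-0.262) = -1.048
  c_2 = 0
Equations for k = 0 and k = 1 (AR order 1):
  gamma(0) = phi_1 gamma(1) + c_0
  gamma(1) = phi_1 gamma(0) + c_1
Substituting the second into the first: gamma(0) (1 - phi_1^2) = c_0 + phi_1 c_1, so
  gamma(0) = (c_0 + phi_1 c_1) / (1 - phi_1^2) = (4.858312 + (-0.557)(-1.048)) / (1 - (-0.557)^2) = 5.442048 / 0.689751 = 7.889873.
  gamma(1) = phi_1 gamma(0) + c_1 = (-0.557)(7.889873) + (-1.048) = -5.442659.
For k = 2 (> q): gamma(2) = phi_1 gamma(1) = (-0.557)(-5.442659) = 3.031561.
Therefore gamma(2) = 3.0316 (to 4 decimal places).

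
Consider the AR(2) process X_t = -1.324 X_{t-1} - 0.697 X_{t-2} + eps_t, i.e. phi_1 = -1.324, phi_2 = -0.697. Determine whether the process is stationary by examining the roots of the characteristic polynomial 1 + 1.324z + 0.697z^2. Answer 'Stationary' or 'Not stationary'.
\text{Stationary}

The AR(p) characteristic polynomial is P(z) = 1 + 1.324z + 0.697z^2.
Stationarity requires all roots to lie outside the unit circle, i.e. |z| > 1 for every root.
Set 1 + (1.324) z + (0.697) z^2 = 0, i.e. a z^2 + b z + c = 0 with a = 0.697, b = 1.324, c = 1.
Discriminant D = b^2 - 4ac = (1.324)^2 - 4*(0.697)*1 = 1.752976 - (2.788) = -1.035024.
D < 0, so the roots are the complex-conjugate pair z = (-b +/- i sqrt(-D)) / (2a) = -0.9498 +/- 0.7298i.
For a conjugate pair |z|^2 = z * conj(z) = (product of roots) = c/a = 1/(0.697) = 1.43472, so |z| = sqrt(1.43472) = 1.1978 for both roots.
Moduli of all roots: 1.1978, 1.1978.
All moduli strictly greater than 1? Yes.
Verdict: Stationary.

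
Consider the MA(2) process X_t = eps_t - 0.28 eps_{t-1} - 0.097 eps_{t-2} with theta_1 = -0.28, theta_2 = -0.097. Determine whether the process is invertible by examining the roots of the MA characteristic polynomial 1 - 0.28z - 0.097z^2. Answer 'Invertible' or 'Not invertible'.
\text{Invertible}

The MA(q) characteristic polynomial is P(z) = 1 - 0.28z - 0.097z^2.
Invertibility requires all roots to lie outside the unit circle, i.e. |z| > 1 for every root.
Set 1 + (-0.28) z + (-0.097) z^2 = 0, i.e. a z^2 + b z + c = 0 with a = -0.097, b = -0.28, c = 1.
Discriminant D = b^2 - 4ac = (-0.28)^2 - 4*(-0.097)*1 = 0.0784 - (-0.388) = 0.4664.
D >= 0, so the roots are real: z = (-b +/- sqrt(D)) / (2a) = (0.28 +/- 0.682935) / (-0.194).
  z_1 = (0.28 + 0.682935) / (-0.194) = -4.9636,   |z_1| = 4.9636.
  z_2 = (0.28 - 0.682935) / (-0.194) = 2.077,   |z_2| = 2.077.
Moduli of all roots: 4.9636, 2.0770.
All moduli strictly greater than 1? Yes.
Verdict: Invertible.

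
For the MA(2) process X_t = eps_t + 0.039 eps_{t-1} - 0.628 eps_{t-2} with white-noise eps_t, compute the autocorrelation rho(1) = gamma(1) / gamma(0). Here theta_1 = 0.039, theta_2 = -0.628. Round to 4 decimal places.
\rho(1) = 0.0104

For an MA(q) process with theta_0 = 1, the autocovariance is
  gamma(k) = sigma^2 * sum_{i=0..q-k} theta_i * theta_{i+k},
and rho(k) = gamma(k) / gamma(0). Sigma^2 cancels.
  numerator   = (1)*(0.039) + (0.039)*(-0.628) = 0.014508.
  denominator = (1)^2 + (0.039)^2 + (-0.628)^2 = 1.395905.
  rho(1) = 0.014508 / 1.395905 = 0.0104.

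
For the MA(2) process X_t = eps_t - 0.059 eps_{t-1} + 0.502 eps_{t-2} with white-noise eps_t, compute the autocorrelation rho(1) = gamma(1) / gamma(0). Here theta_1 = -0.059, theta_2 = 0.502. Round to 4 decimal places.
\rho(1) = -0.0706

For an MA(q) process with theta_0 = 1, the autocovariance is
  gamma(k) = sigma^2 * sum_{i=0..q-k} theta_i * theta_{i+k},
and rho(k) = gamma(k) / gamma(0). Sigma^2 cancels.
  numerator   = (1)*(-0.059) + (-0.059)*(0.502) = -0.088618.
  denominator = (1)^2 + (-0.059)^2 + (0.502)^2 = 1.255485.
  rho(1) = -0.088618 / 1.255485 = -0.0706.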